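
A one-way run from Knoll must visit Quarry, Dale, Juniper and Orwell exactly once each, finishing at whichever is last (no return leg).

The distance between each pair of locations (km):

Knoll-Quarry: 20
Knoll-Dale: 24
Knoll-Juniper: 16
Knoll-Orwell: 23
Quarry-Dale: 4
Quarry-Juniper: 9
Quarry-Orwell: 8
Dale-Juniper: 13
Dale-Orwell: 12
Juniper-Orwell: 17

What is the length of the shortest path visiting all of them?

There are 4! = 24 possible orderings.
Knoll→Quarry→Dale→Juniper→Orwell: 20+4+13+17 = 54
Knoll→Quarry→Dale→Orwell→Juniper: 20+4+12+17 = 53
Knoll→Quarry→Juniper→Dale→Orwell: 20+9+13+12 = 54
Knoll→Quarry→Juniper→Orwell→Dale: 20+9+17+12 = 58
Knoll→Quarry→Orwell→Dale→Juniper: 20+8+12+13 = 53
Knoll→Quarry→Orwell→Juniper→Dale: 20+8+17+13 = 58
Knoll→Dale→Quarry→Juniper→Orwell: 24+4+9+17 = 54
Knoll→Dale→Quarry→Orwell→Juniper: 24+4+8+17 = 53
Knoll→Dale→Juniper→Quarry→Orwell: 24+13+9+8 = 54
Knoll→Dale→Juniper→Orwell→Quarry: 24+13+17+8 = 62
Knoll→Dale→Orwell→Quarry→Juniper: 24+12+8+9 = 53
Knoll→Dale→Orwell→Juniper→Quarry: 24+12+17+9 = 62
Knoll→Juniper→Quarry→Dale→Orwell: 16+9+4+12 = 41
Knoll→Juniper→Quarry→Orwell→Dale: 16+9+8+12 = 45
… (10 more)
The minimum is 41.
One shortest path: Knoll → Juniper → Quarry → Dale → Orwell.

Minimum one-way distance = 41 km.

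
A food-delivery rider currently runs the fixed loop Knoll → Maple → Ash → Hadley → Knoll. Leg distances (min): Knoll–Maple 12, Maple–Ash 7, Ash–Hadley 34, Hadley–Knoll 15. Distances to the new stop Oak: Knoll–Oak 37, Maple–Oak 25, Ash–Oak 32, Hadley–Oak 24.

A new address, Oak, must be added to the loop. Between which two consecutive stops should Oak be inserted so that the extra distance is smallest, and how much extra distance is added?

Insertion cost between consecutive stops i–j is d(i,Oak) + d(Oak,j) − d(i,j):
  between Knoll and Maple: 37 + 25 − 12 = 50
  between Maple and Ash: 25 + 32 − 7 = 50
  between Ash and Hadley: 32 + 24 − 34 = 22
  between Hadley and Knoll: 24 + 37 − 15 = 46
Cheapest insertion is between Ash and Hadley, adding 22.
New total = 68 + 22 = 90.

Adding 22 min by placing Oak on the Ash–Hadley leg.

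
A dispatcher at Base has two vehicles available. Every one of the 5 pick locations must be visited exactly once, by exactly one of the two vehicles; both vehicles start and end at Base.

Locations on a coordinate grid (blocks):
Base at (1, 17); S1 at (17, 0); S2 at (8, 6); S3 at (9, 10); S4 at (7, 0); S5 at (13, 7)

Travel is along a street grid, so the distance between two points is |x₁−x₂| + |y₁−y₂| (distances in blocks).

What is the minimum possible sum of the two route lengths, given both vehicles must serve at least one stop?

Try each way of splitting the stops between the two vehicles (each non-empty) and, for each split, find the best tour for each vehicle:
  {S1} + {S2, S3, S4, S5}: 66 + 58 = 124
  {S2} + {S1, S3, S4, S5}: 36 + 66 = 102
  {S1, S2} + {S3, S4, S5}: 66 + 58 = 124
  {S3} + {S1, S2, S4, S5}: 30 + 68 = 98
  {S1, S3} + {S2, S4, S5}: 66 + 58 = 124
  {S2, S3} + {S1, S4, S5}: 38 + 66 = 104
  … (15 splits in total)
Best: vehicle 1 Base → S3 → Base = 30; vehicle 2 Base → S2 → S4 → S1 → S5 → Base = 68; combined 98.

98 blocks — the smallest possible combined total.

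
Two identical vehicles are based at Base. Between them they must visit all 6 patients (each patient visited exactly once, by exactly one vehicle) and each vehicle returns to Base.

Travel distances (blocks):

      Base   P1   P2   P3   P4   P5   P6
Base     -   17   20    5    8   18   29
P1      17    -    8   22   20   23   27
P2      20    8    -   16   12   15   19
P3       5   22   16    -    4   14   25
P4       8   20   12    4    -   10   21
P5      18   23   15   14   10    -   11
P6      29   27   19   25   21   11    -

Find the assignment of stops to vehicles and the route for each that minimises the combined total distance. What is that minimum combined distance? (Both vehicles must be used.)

Check every non-empty split of the stops between the two vehicles; for each half take its own optimal tour:
  {P1} + {P2, P3, P4, P5, P6}: 34 + 69 = 103
  {P2} + {P1, P3, P4, P5, P6}: 40 + 74 = 114
  {P1, P2} + {P3, P4, P5, P6}: 45 + 59 = 104
  {P3} + {P1, P2, P4, P5, P6}: 10 + 73 = 83
  {P1, P3} + {P2, P4, P5, P6}: 44 + 68 = 112
  {P2, P3} + {P1, P4, P5, P6}: 41 + 73 = 114
  … (31 splits in total)
Best: vehicle 1 Base → P3 → Base = 10; vehicle 2 Base → P1 → P2 → P6 → P5 → P4 → Base = 73; combined 83.

Minimum combined distance: 83 blocks.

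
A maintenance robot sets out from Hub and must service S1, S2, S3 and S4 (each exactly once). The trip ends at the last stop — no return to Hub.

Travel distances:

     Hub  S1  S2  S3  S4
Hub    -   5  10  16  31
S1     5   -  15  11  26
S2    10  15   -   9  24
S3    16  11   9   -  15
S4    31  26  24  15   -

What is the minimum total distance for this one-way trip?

44 — the minimum one-way total.

There are 4! = 24 possible orderings.
Hub → S1 → S2 → S3 → S4: 5+15+9+15 = 44
Hub → S1 → S2 → S4 → S3: 5+15+24+15 = 59
Hub → S1 → S3 → S2 → S4: 5+11+9+24 = 49
Hub → S1 → S3 → S4 → S2: 5+11+15+24 = 55
Hub → S1 → S4 → S2 → S3: 5+26+24+9 = 64
Hub → S1 → S4 → S3 → S2: 5+26+15+9 = 55
Hub → S2 → S1 → S3 → S4: 10+15+11+15 = 51
Hub → S2 → S1 → S4 → S3: 10+15+26+15 = 66
Hub → S2 → S3 → S1 → S4: 10+9+11+26 = 56
Hub → S2 → S3 → S4 → S1: 10+9+15+26 = 60
Hub → S2 → S4 → S1 → S3: 10+24+26+11 = 71
Hub → S2 → S4 → S3 → S1: 10+24+15+11 = 60
Hub → S3 → S1 → S2 → S4: 16+11+15+24 = 66
Hub → S3 → S1 → S4 → S2: 16+11+26+24 = 77
… (10 more)
The minimum is 44.
One shortest path: Hub → S1 → S2 → S3 → S4.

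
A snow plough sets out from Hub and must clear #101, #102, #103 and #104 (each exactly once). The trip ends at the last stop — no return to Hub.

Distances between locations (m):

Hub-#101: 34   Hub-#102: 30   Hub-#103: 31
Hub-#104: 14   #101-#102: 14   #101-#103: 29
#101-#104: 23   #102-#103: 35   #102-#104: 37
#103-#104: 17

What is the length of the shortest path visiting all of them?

Minimum one-way distance = 74 m.

There are 4! = 24 possible orderings.
Hub→#101→#102→#103→#104: 34+14+35+17 = 100
Hub→#101→#102→#104→#103: 34+14+37+17 = 102
Hub→#101→#103→#102→#104: 34+29+35+37 = 135
Hub→#101→#103→#104→#102: 34+29+17+37 = 117
Hub→#101→#104→#102→#103: 34+23+37+35 = 129
Hub→#101→#104→#103→#102: 34+23+17+35 = 109
Hub→#102→#101→#103→#104: 30+14+29+17 = 90
Hub→#102→#101→#104→#103: 30+14+23+17 = 84
Hub→#102→#103→#101→#104: 30+35+29+23 = 117
Hub→#102→#103→#104→#101: 30+35+17+23 = 105
Hub→#102→#104→#101→#103: 30+37+23+29 = 119
Hub→#102→#104→#103→#101: 30+37+17+29 = 113
Hub→#103→#101→#102→#104: 31+29+14+37 = 111
Hub→#103→#101→#104→#102: 31+29+23+37 = 120
… (10 more)
Hub→#104→#103→#101→#102: 14+17+29+14 = 74  ← best
The minimum is 74.
One shortest path: Hub → #104 → #103 → #101 → #102.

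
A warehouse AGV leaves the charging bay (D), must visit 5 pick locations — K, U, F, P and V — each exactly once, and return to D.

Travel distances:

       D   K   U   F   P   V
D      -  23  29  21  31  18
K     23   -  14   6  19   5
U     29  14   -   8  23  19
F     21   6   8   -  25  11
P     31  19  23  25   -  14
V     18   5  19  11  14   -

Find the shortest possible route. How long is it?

91 — the shortest possible round trip.

D→K→U→F→P→V→D: 23+14+8+25+14+18 = 102
D→K→U→F→V→P→D: 23+14+8+11+14+31 = 101
D→K→U→P→F→V→D: 23+14+23+25+11+18 = 114
D→K→U→P→V→F→D: 23+14+23+14+11+21 = 106
D→K→U→V→F→P→D: 23+14+19+11+25+31 = 123
D→K→U→V→P→F→D: 23+14+19+14+25+21 = 116
D→K→F→U→P→V→D: 23+6+8+23+14+18 = 92
D→K→F→U→V→P→D: 23+6+8+19+14+31 = 101
D→K→F→P→U→V→D: 23+6+25+23+19+18 = 114
D→K→F→P→V→U→D: 23+6+25+14+19+29 = 116
D→K→F→V→U→P→D: 23+6+11+19+23+31 = 113
D→K→F→V→P→U→D: 23+6+11+14+23+29 = 106
D→K→P→U→F→V→D: 23+19+23+8+11+18 = 102
D→K→P→U→V→F→D: 23+19+23+19+11+21 = 116
… (46 more)
D→P→U→F→K→V→D: 31+23+8+6+5+18 = 91  ← best
The minimum is 91.
One optimal route: D → P → U → F → K → V → D (or its reverse).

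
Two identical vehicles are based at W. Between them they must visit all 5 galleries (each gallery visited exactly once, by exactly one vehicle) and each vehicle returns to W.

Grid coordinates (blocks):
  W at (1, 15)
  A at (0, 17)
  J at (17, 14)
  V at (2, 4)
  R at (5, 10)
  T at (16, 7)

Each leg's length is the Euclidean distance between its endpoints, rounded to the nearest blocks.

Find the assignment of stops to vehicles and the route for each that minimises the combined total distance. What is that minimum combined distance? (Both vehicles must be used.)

There are 2^4 − 1 = 15 ways to divide the 5 stops into two non-empty groups. For each, the best each vehicle can do is its own shortest tour through its group:
  {A} + {J, V, R, T}: 4 + 50 = 54
  {J} + {A, V, R, T}: 32 + 46 = 78
  {A, J} + {V, R, T}: 35 + 42 = 77
  {V} + {A, J, R, T}: 22 + 43 = 65
  {A, V} + {J, R, T}: 26 + 40 = 66
  {J, V} + {A, R, T}: 45 + 38 = 83
  … (15 splits in total)
Best: vehicle 1 W → A → W = 4; vehicle 2 W → J → T → V → R → W = 50; combined 54.

54 blocks — the smallest possible combined total.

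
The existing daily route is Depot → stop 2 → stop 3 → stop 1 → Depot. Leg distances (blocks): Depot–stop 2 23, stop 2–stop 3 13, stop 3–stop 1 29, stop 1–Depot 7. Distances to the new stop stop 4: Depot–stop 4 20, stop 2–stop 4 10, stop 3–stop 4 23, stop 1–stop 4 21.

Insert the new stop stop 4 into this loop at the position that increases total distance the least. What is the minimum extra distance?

Adding 7 blocks by placing stop 4 on the Depot–stop 2 leg.

Insertion cost between consecutive stops i–j is d(i,stop 4) + d(stop 4,j) − d(i,j):
  between Depot and stop 2: 20 + 10 − 23 = 7
  between stop 2 and stop 3: 10 + 23 − 13 = 20
  between stop 3 and stop 1: 23 + 21 − 29 = 15
  between stop 1 and Depot: 21 + 20 − 7 = 34
Cheapest insertion is between Depot and stop 2, adding 7.
New total = 72 + 7 = 79.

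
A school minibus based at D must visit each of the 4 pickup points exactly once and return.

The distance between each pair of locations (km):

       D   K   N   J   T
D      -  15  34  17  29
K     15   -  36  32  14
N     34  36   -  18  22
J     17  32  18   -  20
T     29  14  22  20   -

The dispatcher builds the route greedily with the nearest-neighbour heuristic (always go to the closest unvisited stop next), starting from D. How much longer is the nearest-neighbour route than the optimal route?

From D: K=15, J=17, T=29, N=34 → choose K (15).
From K: T=14, J=32, N=36 → choose T (14).
From T: J=20, N=22 → choose J (20).
From J: N=18 → choose N (18).
NN route D → K → T → J → N → D costs 101.
Optimal: D → K → T → N → J → D costs 86 (by enumerating all 12 distinct tours).
Excess = 101 − 86 = 15.

Excess over optimum: 15 km.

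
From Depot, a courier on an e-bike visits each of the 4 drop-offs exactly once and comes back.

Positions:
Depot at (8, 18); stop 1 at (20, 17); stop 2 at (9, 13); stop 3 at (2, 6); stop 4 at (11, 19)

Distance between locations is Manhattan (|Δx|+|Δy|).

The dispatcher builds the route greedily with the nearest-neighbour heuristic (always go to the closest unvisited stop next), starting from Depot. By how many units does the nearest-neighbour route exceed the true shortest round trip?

Depot: stop 4=4, stop 2=6, stop 1=13, stop 3=18 ⇒ stop 4
stop 4: stop 2=8, stop 1=11, stop 3=22 ⇒ stop 2
stop 2: stop 3=14, stop 1=15 ⇒ stop 3
stop 3: stop 1=29 ⇒ stop 1
NN route Depot → stop 4 → stop 2 → stop 3 → stop 1 → Depot costs 68.
Optimal: Depot → stop 3 → stop 2 → stop 1 → stop 4 → Depot costs 62 (by enumerating all 12 distinct tours).
Excess = 68 − 62 = 6.

The nearest-neighbour route is 6 longer than optimal.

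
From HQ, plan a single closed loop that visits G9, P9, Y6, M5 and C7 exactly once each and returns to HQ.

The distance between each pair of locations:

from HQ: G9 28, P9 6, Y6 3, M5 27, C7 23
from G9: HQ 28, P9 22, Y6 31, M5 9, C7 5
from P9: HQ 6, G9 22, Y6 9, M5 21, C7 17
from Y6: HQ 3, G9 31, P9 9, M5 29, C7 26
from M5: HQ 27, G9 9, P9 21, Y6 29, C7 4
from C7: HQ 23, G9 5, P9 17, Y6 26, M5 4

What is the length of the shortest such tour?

Minimum total distance: 69.

There are 60 distinct closed tours to check (reversals are equivalent).
HQ → G9 → P9 → Y6 → M5 → C7 → HQ: 28+22+9+29+4+23 = 115
HQ → G9 → P9 → Y6 → C7 → M5 → HQ: 28+22+9+26+4+27 = 116
HQ → G9 → P9 → M5 → Y6 → C7 → HQ: 28+22+21+29+26+23 = 149
HQ → G9 → P9 → M5 → C7 → Y6 → HQ: 28+22+21+4+26+3 = 104
HQ → G9 → P9 → C7 → Y6 → M5 → HQ: 28+22+17+26+29+27 = 149
HQ → G9 → P9 → C7 → M5 → Y6 → HQ: 28+22+17+4+29+3 = 103
HQ → G9 → Y6 → P9 → M5 → C7 → HQ: 28+31+9+21+4+23 = 116
HQ → G9 → Y6 → P9 → C7 → M5 → HQ: 28+31+9+17+4+27 = 116
HQ → G9 → Y6 → M5 → P9 → C7 → HQ: 28+31+29+21+17+23 = 149
HQ → G9 → Y6 → M5 → C7 → P9 → HQ: 28+31+29+4+17+6 = 115
HQ → G9 → Y6 → C7 → P9 → M5 → HQ: 28+31+26+17+21+27 = 150
HQ → G9 → Y6 → C7 → M5 → P9 → HQ: 28+31+26+4+21+6 = 116
HQ → G9 → M5 → P9 → Y6 → C7 → HQ: 28+9+21+9+26+23 = 116
HQ → G9 → M5 → P9 → C7 → Y6 → HQ: 28+9+21+17+26+3 = 104
… (46 more)
HQ → P9 → G9 → C7 → M5 → Y6 → HQ: 6+22+5+4+29+3 = 69  ← best
The minimum is 69.
One optimal route: HQ → P9 → G9 → C7 → M5 → Y6 → HQ (or its reverse).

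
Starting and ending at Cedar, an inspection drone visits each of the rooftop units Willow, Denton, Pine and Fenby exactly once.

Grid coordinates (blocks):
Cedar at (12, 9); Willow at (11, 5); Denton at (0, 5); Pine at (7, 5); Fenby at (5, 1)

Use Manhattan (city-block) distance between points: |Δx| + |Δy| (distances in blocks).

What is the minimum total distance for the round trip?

Shortest round trip = 40 blocks.

Cedar-Willow-Denton-Pine-Fenby-Cedar: 5+11+7+6+15 = 44
Cedar-Willow-Denton-Fenby-Pine-Cedar: 5+11+9+6+9 = 40
Cedar-Willow-Pine-Denton-Fenby-Cedar: 5+4+7+9+15 = 40
Cedar-Willow-Pine-Fenby-Denton-Cedar: 5+4+6+9+16 = 40
Cedar-Willow-Fenby-Denton-Pine-Cedar: 5+10+9+7+9 = 40
Cedar-Willow-Fenby-Pine-Denton-Cedar: 5+10+6+7+16 = 44
Cedar-Denton-Willow-Pine-Fenby-Cedar: 16+11+4+6+15 = 52
Cedar-Denton-Willow-Fenby-Pine-Cedar: 16+11+10+6+9 = 52
Cedar-Denton-Pine-Willow-Fenby-Cedar: 16+7+4+10+15 = 52
Cedar-Denton-Fenby-Willow-Pine-Cedar: 16+9+10+4+9 = 48
Cedar-Pine-Willow-Denton-Fenby-Cedar: 9+4+11+9+15 = 48
Cedar-Pine-Denton-Willow-Fenby-Cedar: 9+7+11+10+15 = 52
The minimum is 40.
One optimal route: Cedar → Willow → Denton → Fenby → Pine → Cedar (or its reverse).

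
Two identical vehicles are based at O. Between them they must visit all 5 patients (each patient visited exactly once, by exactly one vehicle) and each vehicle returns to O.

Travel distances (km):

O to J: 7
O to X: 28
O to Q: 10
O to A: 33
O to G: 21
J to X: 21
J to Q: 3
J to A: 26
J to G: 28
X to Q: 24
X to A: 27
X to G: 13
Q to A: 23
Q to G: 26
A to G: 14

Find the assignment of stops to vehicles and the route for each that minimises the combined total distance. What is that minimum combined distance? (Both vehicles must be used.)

102 km — the smallest possible combined total.

Try each way of splitting the stops between the two vehicles (each non-empty) and, for each split, find the best tour for each vehicle:
  {J} + {X, Q, A, G}: 14 + 88 = 102
  {X} + {J, Q, A, G}: 56 + 68 = 124
  {J, X} + {Q, A, G}: 56 + 68 = 124
  {Q} + {J, X, A, G}: 20 + 88 = 108
  {J, Q} + {X, A, G}: 20 + 88 = 108
  {X, Q} + {J, A, G}: 62 + 68 = 130
  … (15 splits in total)
Best: vehicle 1 O → J → O = 14; vehicle 2 O → X → G → A → Q → O = 88; combined 102.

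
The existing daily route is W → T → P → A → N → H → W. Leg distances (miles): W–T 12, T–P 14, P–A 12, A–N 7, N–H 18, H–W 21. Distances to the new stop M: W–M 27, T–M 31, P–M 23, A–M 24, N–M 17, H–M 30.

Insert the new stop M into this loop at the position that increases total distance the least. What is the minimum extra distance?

Adding 29 miles by placing M on the N–H leg.

Insertion cost between consecutive stops i–j is d(i,M) + d(M,j) − d(i,j):
  between W and T: 27 + 31 − 12 = 46
  between T and P: 31 + 23 − 14 = 40
  between P and A: 23 + 24 − 12 = 35
  between A and N: 24 + 17 − 7 = 34
  between N and H: 17 + 30 − 18 = 29
  between H and W: 30 + 27 − 21 = 36
Cheapest insertion is between N and H, adding 29.
New total = 84 + 29 = 113.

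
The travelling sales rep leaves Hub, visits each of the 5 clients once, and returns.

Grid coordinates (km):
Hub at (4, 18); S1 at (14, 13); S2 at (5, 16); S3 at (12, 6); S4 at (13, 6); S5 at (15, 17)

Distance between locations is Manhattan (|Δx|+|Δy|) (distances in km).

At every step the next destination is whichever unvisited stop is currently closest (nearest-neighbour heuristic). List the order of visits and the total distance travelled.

From Hub: distances to unvisited — S2=3, S5=12, S1=15, S3=20, S4=21. Nearest is S2 (3).
From S2: distances to unvisited — S5=11, S1=12, S3=17, S4=18. Nearest is S5 (11).
From S5: distances to unvisited — S1=5, S4=13, S3=14. Nearest is S1 (5).
From S1: distances to unvisited — S4=8, S3=9. Nearest is S4 (8).
From S4: distances to unvisited — S3=1. Nearest is S3 (1).
Return S3→Hub: 20.
Total = 3 + 11 + 5 + 8 + 1 + 20 = 48.

Nearest-neighbour total = 48 km; route Hub → S2 → S5 → S1 → S4 → S3 → Hub.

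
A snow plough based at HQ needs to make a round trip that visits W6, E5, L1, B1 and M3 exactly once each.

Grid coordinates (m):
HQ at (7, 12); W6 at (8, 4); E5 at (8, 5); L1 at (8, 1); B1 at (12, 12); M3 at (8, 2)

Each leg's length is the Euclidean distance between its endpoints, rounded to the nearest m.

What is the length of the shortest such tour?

Minimum total distance: 28 m.

With 5 stops there are 5!/2 = 60 distinct round trips (a route and its reverse cost the same).
HQ → W6 → E5 → L1 → B1 → M3 → HQ: 8+1+4+12+11+10 = 46
HQ → W6 → E5 → L1 → M3 → B1 → HQ: 8+1+4+1+11+5 = 30
HQ → W6 → E5 → B1 → L1 → M3 → HQ: 8+1+8+12+1+10 = 40
HQ → W6 → E5 → B1 → M3 → L1 → HQ: 8+1+8+11+1+11 = 40
HQ → W6 → E5 → M3 → L1 → B1 → HQ: 8+1+3+1+12+5 = 30
HQ → W6 → E5 → M3 → B1 → L1 → HQ: 8+1+3+11+12+11 = 46
HQ → W6 → L1 → E5 → B1 → M3 → HQ: 8+3+4+8+11+10 = 44
HQ → W6 → L1 → E5 → M3 → B1 → HQ: 8+3+4+3+11+5 = 34
HQ → W6 → L1 → B1 → E5 → M3 → HQ: 8+3+12+8+3+10 = 44
HQ → W6 → L1 → B1 → M3 → E5 → HQ: 8+3+12+11+3+7 = 44
HQ → W6 → L1 → M3 → E5 → B1 → HQ: 8+3+1+3+8+5 = 28
HQ → W6 → L1 → M3 → B1 → E5 → HQ: 8+3+1+11+8+7 = 38
HQ → W6 → B1 → E5 → L1 → M3 → HQ: 8+9+8+4+1+10 = 40
HQ → W6 → B1 → E5 → M3 → L1 → HQ: 8+9+8+3+1+11 = 40
… (46 more)
The minimum is 28.
One optimal route: HQ → W6 → L1 → M3 → E5 → B1 → HQ (or its reverse).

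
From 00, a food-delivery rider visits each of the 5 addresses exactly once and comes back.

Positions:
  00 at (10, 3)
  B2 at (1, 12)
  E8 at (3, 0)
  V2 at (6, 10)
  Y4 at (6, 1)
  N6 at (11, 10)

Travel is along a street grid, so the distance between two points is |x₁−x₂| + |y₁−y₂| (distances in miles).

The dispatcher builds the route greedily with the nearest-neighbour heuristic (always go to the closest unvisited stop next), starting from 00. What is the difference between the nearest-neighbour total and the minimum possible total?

From 00: Y4=6, N6=8, E8=10, V2=11, B2=18 → choose Y4 (6).
From Y4: E8=4, V2=9, N6=14, B2=16 → choose E8 (4).
From E8: V2=13, B2=14, N6=18 → choose V2 (13).
From V2: N6=5, B2=7 → choose N6 (5).
From N6: B2=12 → choose B2 (12).
NN route 00 → Y4 → E8 → V2 → N6 → B2 → 00 costs 58.
Optimal: 00 → Y4 → E8 → B2 → V2 → N6 → 00 costs 44 (by enumerating all 60 distinct tours).
Excess = 58 − 44 = 14.

Excess over optimum: 14 miles.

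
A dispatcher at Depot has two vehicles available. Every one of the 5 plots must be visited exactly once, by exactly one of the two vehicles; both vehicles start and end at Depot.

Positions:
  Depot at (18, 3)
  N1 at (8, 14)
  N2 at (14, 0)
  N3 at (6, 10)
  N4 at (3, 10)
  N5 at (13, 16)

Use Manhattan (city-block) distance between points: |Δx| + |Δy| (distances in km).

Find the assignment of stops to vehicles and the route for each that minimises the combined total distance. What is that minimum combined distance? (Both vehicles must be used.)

Minimum combined distance: 70 km.

Try each way of splitting the stops between the two vehicles (each non-empty) and, for each split, find the best tour for each vehicle:
  {N1} + {N2, N3, N4, N5}: 42 + 62 = 104
  {N2} + {N1, N3, N4, N5}: 14 + 56 = 70
  {N1, N2} + {N3, N4, N5}: 48 + 56 = 104
  {N3} + {N1, N2, N4, N5}: 38 + 62 = 100
  {N1, N3} + {N2, N4, N5}: 46 + 62 = 108
  {N2, N3} + {N1, N4, N5}: 44 + 56 = 100
  … (15 splits in total)
Best: vehicle 1 Depot → N2 → Depot = 14; vehicle 2 Depot → N3 → N4 → N1 → N5 → Depot = 56; combined 70.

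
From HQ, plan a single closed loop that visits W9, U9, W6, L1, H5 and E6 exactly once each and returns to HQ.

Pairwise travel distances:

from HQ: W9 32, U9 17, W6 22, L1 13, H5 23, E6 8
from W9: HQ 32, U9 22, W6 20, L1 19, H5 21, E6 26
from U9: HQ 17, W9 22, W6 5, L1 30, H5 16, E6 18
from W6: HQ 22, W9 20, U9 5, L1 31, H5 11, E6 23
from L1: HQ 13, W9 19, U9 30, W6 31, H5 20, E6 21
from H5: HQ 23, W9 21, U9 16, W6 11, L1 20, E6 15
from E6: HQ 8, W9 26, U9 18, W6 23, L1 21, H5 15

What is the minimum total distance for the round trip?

93 — the shortest possible round trip.

With 6 stops there are 6!/2 = 360 distinct round trips (a route and its reverse cost the same).
HQ→W9→U9→W6→L1→H5→E6→HQ: 32+22+5+31+20+15+8 = 133
HQ→W9→U9→W6→L1→E6→H5→HQ: 32+22+5+31+21+15+23 = 149
HQ→W9→U9→W6→H5→L1→E6→HQ: 32+22+5+11+20+21+8 = 119
HQ→W9→U9→W6→H5→E6→L1→HQ: 32+22+5+11+15+21+13 = 119
HQ→W9→U9→W6→E6→L1→H5→HQ: 32+22+5+23+21+20+23 = 146
HQ→W9→U9→W6→E6→H5→L1→HQ: 32+22+5+23+15+20+13 = 130
HQ→W9→U9→L1→W6→H5→E6→HQ: 32+22+30+31+11+15+8 = 149
HQ→W9→U9→L1→W6→E6→H5→HQ: 32+22+30+31+23+15+23 = 176
… (352 more)
HQ→L1→W9→U9→W6→H5→E6→HQ: 13+19+22+5+11+15+8 = 93  ← best
The minimum is 93.
One optimal route: HQ → L1 → W9 → U9 → W6 → H5 → E6 → HQ (or its reverse).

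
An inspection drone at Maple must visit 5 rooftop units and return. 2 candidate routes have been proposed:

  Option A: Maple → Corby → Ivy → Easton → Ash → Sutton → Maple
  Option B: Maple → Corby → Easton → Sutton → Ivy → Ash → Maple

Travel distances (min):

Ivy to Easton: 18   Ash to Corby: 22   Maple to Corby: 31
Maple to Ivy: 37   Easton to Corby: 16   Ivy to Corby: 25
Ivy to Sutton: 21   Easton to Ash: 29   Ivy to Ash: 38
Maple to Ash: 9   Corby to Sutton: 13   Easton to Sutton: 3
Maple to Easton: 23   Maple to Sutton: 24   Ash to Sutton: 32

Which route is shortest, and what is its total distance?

Shortest is Option B, total 118 min.

Option A: 31 + 25 + 18 + 29 + 32 + 24 = 159
Option B: 31 + 16 + 3 + 21 + 38 + 9 = 118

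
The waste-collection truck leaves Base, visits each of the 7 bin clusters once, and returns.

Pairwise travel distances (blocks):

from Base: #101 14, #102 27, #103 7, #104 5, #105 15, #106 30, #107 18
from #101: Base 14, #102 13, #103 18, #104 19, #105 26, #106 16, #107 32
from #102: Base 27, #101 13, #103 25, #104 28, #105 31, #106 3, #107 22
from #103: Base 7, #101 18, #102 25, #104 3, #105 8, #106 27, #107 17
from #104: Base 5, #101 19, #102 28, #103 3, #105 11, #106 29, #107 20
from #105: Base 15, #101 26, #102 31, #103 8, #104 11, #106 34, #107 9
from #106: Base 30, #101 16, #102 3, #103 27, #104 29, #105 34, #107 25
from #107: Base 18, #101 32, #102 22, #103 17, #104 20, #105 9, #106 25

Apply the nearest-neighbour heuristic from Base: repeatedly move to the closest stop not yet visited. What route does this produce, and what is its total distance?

At Base the remaining stops are #104 5, #103 7, #101 14, #105 15, #107 18, #102 27, #106 30; go to #104.
At #104 the remaining stops are #103 3, #105 11, #101 19, #107 20, #102 28, #106 29; go to #103.
At #103 the remaining stops are #105 8, #107 17, #101 18, #102 25, #106 27; go to #105.
At #105 the remaining stops are #107 9, #101 26, #102 31, #106 34; go to #107.
At #107 the remaining stops are #102 22, #106 25, #101 32; go to #102.
At #102 the remaining stops are #106 3, #101 13; go to #106.
At #106 the remaining stops are #101 16; go to #101.
Return #101→Base: 14.
Total = 5 + 3 + 8 + 9 + 22 + 3 + 16 + 14 = 80.

80 blocks along Base → #104 → #103 → #105 → #107 → #102 → #106 → #101 → Base.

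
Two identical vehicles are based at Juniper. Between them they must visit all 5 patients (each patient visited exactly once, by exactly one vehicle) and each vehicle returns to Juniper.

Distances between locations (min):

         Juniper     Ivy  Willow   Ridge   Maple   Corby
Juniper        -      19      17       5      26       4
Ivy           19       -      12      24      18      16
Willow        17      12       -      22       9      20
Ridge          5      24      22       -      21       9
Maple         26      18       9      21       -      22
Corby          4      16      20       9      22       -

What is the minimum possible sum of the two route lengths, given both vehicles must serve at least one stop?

Check every non-empty split of the stops between the two vehicles; for each half take its own optimal tour:
  {Ivy} + {Willow, Ridge, Maple, Corby}: 38 + 59 = 97
  {Willow} + {Ivy, Ridge, Maple, Corby}: 34 + 64 = 98
  {Ivy, Willow} + {Ridge, Maple, Corby}: 48 + 52 = 100
  {Ridge} + {Ivy, Willow, Maple, Corby}: 10 + 64 = 74
  {Ivy, Ridge} + {Willow, Maple, Corby}: 48 + 52 = 100
  {Willow, Ridge} + {Ivy, Maple, Corby}: 44 + 63 = 107
  … (15 splits in total)
Best: vehicle 1 Juniper → Ridge → Juniper = 10; vehicle 2 Juniper → Willow → Maple → Ivy → Corby → Juniper = 64; combined 74.

74 min — the smallest possible combined total.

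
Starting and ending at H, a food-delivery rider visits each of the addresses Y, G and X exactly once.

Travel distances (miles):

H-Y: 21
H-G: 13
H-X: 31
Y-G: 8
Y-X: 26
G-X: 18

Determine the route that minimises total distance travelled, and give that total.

With 3 stops there are 3!/2 = 3 distinct round trips (a route and its reverse cost the same).
H → Y → G → X → H: 21+8+18+31 = 78
H → Y → X → G → H: 21+26+18+13 = 78
H → G → Y → X → H: 13+8+26+31 = 78
The minimum is 78.
One optimal route: H → Y → G → X → H (or its reverse).

Minimum total distance: 78 miles.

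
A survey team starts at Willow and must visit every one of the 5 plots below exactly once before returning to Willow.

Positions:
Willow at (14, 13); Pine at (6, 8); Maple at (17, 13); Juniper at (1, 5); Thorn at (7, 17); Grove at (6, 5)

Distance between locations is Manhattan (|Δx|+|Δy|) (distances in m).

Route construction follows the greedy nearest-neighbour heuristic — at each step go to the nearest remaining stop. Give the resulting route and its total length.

Nearest-neighbour total = 56 m; route Willow → Maple → Thorn → Pine → Grove → Juniper → Willow.

From Willow: distances to unvisited — Maple=3, Thorn=11, Pine=13, Grove=16, Juniper=21. Nearest is Maple (3).
From Maple: distances to unvisited — Thorn=14, Pine=16, Grove=19, Juniper=24. Nearest is Thorn (14).
From Thorn: distances to unvisited — Pine=10, Grove=13, Juniper=18. Nearest is Pine (10).
From Pine: distances to unvisited — Grove=3, Juniper=8. Nearest is Grove (3).
From Grove: distances to unvisited — Juniper=5. Nearest is Juniper (5).
Return Juniper→Willow: 21.
Total = 3 + 14 + 10 + 3 + 5 + 21 = 56.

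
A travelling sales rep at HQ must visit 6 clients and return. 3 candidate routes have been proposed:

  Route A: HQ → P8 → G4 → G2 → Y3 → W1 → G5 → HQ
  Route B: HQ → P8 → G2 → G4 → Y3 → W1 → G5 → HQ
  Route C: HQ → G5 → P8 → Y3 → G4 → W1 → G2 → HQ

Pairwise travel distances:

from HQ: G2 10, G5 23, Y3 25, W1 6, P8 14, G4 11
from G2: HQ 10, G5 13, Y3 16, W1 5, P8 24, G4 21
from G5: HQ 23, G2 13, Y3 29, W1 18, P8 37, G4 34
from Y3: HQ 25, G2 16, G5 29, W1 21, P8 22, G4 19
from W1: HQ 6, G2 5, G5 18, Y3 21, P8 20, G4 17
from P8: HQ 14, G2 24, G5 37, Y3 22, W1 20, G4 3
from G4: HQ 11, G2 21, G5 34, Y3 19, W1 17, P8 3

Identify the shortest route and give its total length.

Route A: 14 + 3 + 21 + 16 + 21 + 18 + 23 = 116
Route B: 14 + 24 + 21 + 19 + 21 + 18 + 23 = 140
Route C: 23 + 37 + 22 + 19 + 17 + 5 + 10 = 133

Shortest is Route A, total 116.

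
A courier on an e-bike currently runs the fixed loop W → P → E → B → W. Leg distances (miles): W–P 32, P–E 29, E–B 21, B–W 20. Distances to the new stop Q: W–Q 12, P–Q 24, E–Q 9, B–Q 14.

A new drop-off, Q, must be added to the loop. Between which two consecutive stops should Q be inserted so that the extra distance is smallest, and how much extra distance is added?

+2 miles — insert Q between E and B.

Insertion cost between consecutive stops i–j is d(i,Q) + d(Q,j) − d(i,j):
  between W and P: 12 + 24 − 32 = 4
  between P and E: 24 + 9 − 29 = 4
  between E and B: 9 + 14 − 21 = 2
  between B and W: 14 + 12 − 20 = 6
Cheapest insertion is between E and B, adding 2.
New total = 102 + 2 = 104.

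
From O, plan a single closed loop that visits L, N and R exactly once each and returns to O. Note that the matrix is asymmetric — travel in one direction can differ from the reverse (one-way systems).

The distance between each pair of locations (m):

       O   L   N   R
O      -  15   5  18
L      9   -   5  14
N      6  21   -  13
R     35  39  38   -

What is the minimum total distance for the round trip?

Minimum total distance: 66 m.

O→L→N→R→O: 15+5+13+35 = 68
O→L→R→N→O: 15+14+38+6 = 73
O→N→L→R→O: 5+21+14+35 = 75
O→N→R→L→O: 5+13+39+9 = 66
O→R→L→N→O: 18+39+5+6 = 68
O→R→N→L→O: 18+38+21+9 = 86
The minimum is 66.
One optimal route: O → N → R → L → O.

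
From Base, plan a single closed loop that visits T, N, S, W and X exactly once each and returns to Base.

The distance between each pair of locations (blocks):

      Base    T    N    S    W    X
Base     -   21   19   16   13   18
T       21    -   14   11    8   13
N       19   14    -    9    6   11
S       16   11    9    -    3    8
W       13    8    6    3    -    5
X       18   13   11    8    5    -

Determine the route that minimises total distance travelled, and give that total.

70 blocks — the shortest possible round trip.

Base→T→N→S→W→X→Base: 21+14+9+3+5+18 = 70
Base→T→N→S→X→W→Base: 21+14+9+8+5+13 = 70
Base→T→N→W→S→X→Base: 21+14+6+3+8+18 = 70
Base→T→N→W→X→S→Base: 21+14+6+5+8+16 = 70
Base→T→N→X→S→W→Base: 21+14+11+8+3+13 = 70
Base→T→N→X→W→S→Base: 21+14+11+5+3+16 = 70
Base→T→S→N→W→X→Base: 21+11+9+6+5+18 = 70
Base→T→S→N→X→W→Base: 21+11+9+11+5+13 = 70
Base→T→S→W→N→X→Base: 21+11+3+6+11+18 = 70
Base→T→S→W→X→N→Base: 21+11+3+5+11+19 = 70
Base→T→S→X→N→W→Base: 21+11+8+11+6+13 = 70
Base→T→S→X→W→N→Base: 21+11+8+5+6+19 = 70
Base→T→W→N→S→X→Base: 21+8+6+9+8+18 = 70
Base→T→W→N→X→S→Base: 21+8+6+11+8+16 = 70
… (46 more)
The minimum is 70.
One optimal route: Base → T → N → S → W → X → Base (or its reverse).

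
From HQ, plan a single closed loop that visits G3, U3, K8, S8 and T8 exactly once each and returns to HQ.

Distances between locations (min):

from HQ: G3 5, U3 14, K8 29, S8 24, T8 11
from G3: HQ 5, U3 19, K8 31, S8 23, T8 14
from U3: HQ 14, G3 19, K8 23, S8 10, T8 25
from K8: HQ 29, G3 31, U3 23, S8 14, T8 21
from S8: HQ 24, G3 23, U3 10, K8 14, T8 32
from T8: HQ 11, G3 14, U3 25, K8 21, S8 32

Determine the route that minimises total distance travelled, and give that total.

Shortest round trip = 78 min.

With 5 stops there are 5!/2 = 60 distinct round trips (a route and its reverse cost the same).
HQ → G3 → U3 → K8 → S8 → T8 → HQ: 5+19+23+14+32+11 = 104
HQ → G3 → U3 → K8 → T8 → S8 → HQ: 5+19+23+21+32+24 = 124
HQ → G3 → U3 → S8 → K8 → T8 → HQ: 5+19+10+14+21+11 = 80
HQ → G3 → U3 → S8 → T8 → K8 → HQ: 5+19+10+32+21+29 = 116
HQ → G3 → U3 → T8 → K8 → S8 → HQ: 5+19+25+21+14+24 = 108
HQ → G3 → U3 → T8 → S8 → K8 → HQ: 5+19+25+32+14+29 = 124
HQ → G3 → K8 → U3 → S8 → T8 → HQ: 5+31+23+10+32+11 = 112
HQ → G3 → K8 → U3 → T8 → S8 → HQ: 5+31+23+25+32+24 = 140
HQ → G3 → K8 → S8 → U3 → T8 → HQ: 5+31+14+10+25+11 = 96
HQ → G3 → K8 → S8 → T8 → U3 → HQ: 5+31+14+32+25+14 = 121
HQ → G3 → K8 → T8 → U3 → S8 → HQ: 5+31+21+25+10+24 = 116
HQ → G3 → K8 → T8 → S8 → U3 → HQ: 5+31+21+32+10+14 = 113
HQ → G3 → S8 → U3 → K8 → T8 → HQ: 5+23+10+23+21+11 = 93
HQ → G3 → S8 → U3 → T8 → K8 → HQ: 5+23+10+25+21+29 = 113
… (46 more)
HQ → G3 → T8 → K8 → S8 → U3 → HQ: 5+14+21+14+10+14 = 78  ← best
The minimum is 78.
One optimal route: HQ → G3 → T8 → K8 → S8 → U3 → HQ (or its reverse).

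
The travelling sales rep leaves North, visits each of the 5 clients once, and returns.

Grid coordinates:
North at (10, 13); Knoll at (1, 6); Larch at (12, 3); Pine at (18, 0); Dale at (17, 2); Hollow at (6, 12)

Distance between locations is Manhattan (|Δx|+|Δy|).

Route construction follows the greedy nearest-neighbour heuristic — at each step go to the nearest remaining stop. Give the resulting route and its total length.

North → [Hollow:5 / Larch:12 / Knoll:16 / Dale:18 / Pine:21] → Hollow (5)
Hollow → [Knoll:11 / Larch:15 / Dale:21 / Pine:24] → Knoll (11)
Knoll → [Larch:14 / Dale:20 / Pine:23] → Larch (14)
Larch → [Dale:6 / Pine:9] → Dale (6)
Dale → [Pine:3] → Pine (3)
Return Pine→North: 21.
Total = 5 + 11 + 14 + 6 + 3 + 21 = 60.

60 along North → Hollow → Knoll → Larch → Dale → Pine → North.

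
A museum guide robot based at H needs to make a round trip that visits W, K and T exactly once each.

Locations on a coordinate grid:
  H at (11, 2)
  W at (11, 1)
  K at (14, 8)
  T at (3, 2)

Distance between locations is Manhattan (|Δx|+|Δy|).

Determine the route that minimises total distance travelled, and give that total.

36 — the shortest possible round trip.

There are 3 distinct closed tours to check (reversals are equivalent).
H - W - K - T - H: 1+10+17+8 = 36
H - W - T - K - H: 1+9+17+9 = 36
H - K - W - T - H: 9+10+9+8 = 36
The minimum is 36.
One optimal route: H → W → K → T → H (or its reverse).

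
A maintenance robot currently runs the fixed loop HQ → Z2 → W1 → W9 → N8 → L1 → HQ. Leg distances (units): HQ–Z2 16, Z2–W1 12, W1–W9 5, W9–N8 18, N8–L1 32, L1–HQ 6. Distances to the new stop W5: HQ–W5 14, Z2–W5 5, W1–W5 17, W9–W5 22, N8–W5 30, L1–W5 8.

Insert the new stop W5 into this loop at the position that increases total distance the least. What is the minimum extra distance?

Minimum extra distance: 3, inserting W5 between HQ and Z2.

Insertion cost between consecutive stops i–j is d(i,W5) + d(W5,j) − d(i,j):
  between HQ and Z2: 14 + 5 − 16 = 3
  between Z2 and W1: 5 + 17 − 12 = 10
  between W1 and W9: 17 + 22 − 5 = 34
  between W9 and N8: 22 + 30 − 18 = 34
  between N8 and L1: 30 + 8 − 32 = 6
  between L1 and HQ: 8 + 14 − 6 = 16
Cheapest insertion is between HQ and Z2, adding 3.
New total = 89 + 3 = 92.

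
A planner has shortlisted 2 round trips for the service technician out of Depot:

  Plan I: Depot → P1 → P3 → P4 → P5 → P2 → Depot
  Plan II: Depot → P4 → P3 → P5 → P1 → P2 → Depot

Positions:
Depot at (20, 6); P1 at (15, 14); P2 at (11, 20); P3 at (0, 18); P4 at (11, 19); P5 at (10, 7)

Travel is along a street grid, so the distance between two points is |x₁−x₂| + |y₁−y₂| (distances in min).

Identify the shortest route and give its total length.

Shortest is Plan I, total 94 min.

Plan I: 13 + 19 + 12 + 13 + 14 + 23 = 94
Plan II: 22 + 12 + 21 + 12 + 10 + 23 = 100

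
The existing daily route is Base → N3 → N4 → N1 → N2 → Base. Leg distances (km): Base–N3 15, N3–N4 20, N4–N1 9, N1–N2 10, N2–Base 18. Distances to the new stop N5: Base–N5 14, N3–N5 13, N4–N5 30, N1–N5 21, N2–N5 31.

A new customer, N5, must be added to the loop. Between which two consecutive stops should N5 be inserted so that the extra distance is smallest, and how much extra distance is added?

Insertion cost between consecutive stops i–j is d(i,N5) + d(N5,j) − d(i,j):
  between Base and N3: 14 + 13 − 15 = 12
  between N3 and N4: 13 + 30 − 20 = 23
  between N4 and N1: 30 + 21 − 9 = 42
  between N1 and N2: 21 + 31 − 10 = 42
  between N2 and Base: 31 + 14 − 18 = 27
Cheapest insertion is between Base and N3, adding 12.
New total = 72 + 12 = 84.

Adding 12 km by placing N5 on the Base–N3 leg.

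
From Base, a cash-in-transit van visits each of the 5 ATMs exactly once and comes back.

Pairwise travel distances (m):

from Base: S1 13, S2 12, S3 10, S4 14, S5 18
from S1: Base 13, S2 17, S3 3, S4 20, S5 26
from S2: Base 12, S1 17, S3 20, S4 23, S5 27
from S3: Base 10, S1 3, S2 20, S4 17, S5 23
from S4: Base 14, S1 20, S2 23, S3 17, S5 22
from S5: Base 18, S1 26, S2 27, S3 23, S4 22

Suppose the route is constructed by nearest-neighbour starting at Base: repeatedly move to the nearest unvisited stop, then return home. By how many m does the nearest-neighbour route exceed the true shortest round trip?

4 m longer than the optimal tour.

From Base: S3=10, S2=12, S1=13, S4=14, S5=18 → choose S3 (10).
From S3: S1=3, S4=17, S2=20, S5=23 → choose S1 (3).
From S1: S2=17, S4=20, S5=26 → choose S2 (17).
From S2: S4=23, S5=27 → choose S4 (23).
From S4: S5=22 → choose S5 (22).
NN route Base → S3 → S1 → S2 → S4 → S5 → Base costs 93.
Optimal: Base → S2 → S1 → S3 → S4 → S5 → Base costs 89 (by enumerating all 60 distinct tours).
Excess = 93 − 89 = 4.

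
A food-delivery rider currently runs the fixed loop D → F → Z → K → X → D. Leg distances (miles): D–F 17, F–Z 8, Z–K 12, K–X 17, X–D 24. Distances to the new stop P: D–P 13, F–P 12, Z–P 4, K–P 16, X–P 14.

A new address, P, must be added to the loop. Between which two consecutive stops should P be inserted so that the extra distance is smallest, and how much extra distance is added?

Adding 3 miles by placing P on the X–D leg.

Insertion cost between consecutive stops i–j is d(i,P) + d(P,j) − d(i,j):
  between D and F: 13 + 12 − 17 = 8
  between F and Z: 12 + 4 − 8 = 8
  between Z and K: 4 + 16 − 12 = 8
  between K and X: 16 + 14 − 17 = 13
  between X and D: 14 + 13 − 24 = 3
Cheapest insertion is between X and D, adding 3.
New total = 78 + 3 = 81.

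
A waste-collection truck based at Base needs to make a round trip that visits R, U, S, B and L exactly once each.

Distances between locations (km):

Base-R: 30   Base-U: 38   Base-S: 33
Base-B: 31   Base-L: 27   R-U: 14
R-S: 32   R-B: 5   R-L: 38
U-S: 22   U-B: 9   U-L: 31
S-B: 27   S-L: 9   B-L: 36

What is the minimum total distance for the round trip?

Minimum total distance: 102 km.

Base → R → U → S → B → L → Base: 30+14+22+27+36+27 = 156
Base → R → U → S → L → B → Base: 30+14+22+9+36+31 = 142
Base → R → U → B → S → L → Base: 30+14+9+27+9+27 = 116
Base → R → U → B → L → S → Base: 30+14+9+36+9+33 = 131
Base → R → U → L → S → B → Base: 30+14+31+9+27+31 = 142
Base → R → U → L → B → S → Base: 30+14+31+36+27+33 = 171
Base → R → S → U → B → L → Base: 30+32+22+9+36+27 = 156
Base → R → S → U → L → B → Base: 30+32+22+31+36+31 = 182
Base → R → S → B → U → L → Base: 30+32+27+9+31+27 = 156
Base → R → S → B → L → U → Base: 30+32+27+36+31+38 = 194
Base → R → S → L → U → B → Base: 30+32+9+31+9+31 = 142
Base → R → S → L → B → U → Base: 30+32+9+36+9+38 = 154
Base → R → B → U → S → L → Base: 30+5+9+22+9+27 = 102
Base → R → B → U → L → S → Base: 30+5+9+31+9+33 = 117
… (46 more)
The minimum is 102.
One optimal route: Base → R → B → U → S → L → Base (or its reverse).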